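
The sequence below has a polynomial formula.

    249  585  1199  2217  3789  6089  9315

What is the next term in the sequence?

336  614  1018  1572  2300  3226
278  404  554  728  926
126  150  174  198
24  24  24
The fourth differences are constant (24).
198 + 24 = 222;  926 + 222 = 1148;  3226 + 1148 = 4374;  9315 + 4374 = 13689

13689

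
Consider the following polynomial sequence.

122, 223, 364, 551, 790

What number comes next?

1087

First differences: 101, 141, 187, 239
Second differences: 40, 46, 52
Third differences: 6, 6
Constant third difference = 6, so extend:
52 + 6 = 58;  239 + 58 = 297;  790 + 297 = 1087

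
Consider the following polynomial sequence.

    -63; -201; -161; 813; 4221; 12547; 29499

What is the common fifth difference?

240

Δ: -138, 40, 974, 3408, 8326, 16952
Δ²: 178, 934, 2434, 4918, 8626
Δ³: 756, 1500, 2484, 3708
Δ⁴: 744, 984, 1224
Δ⁵: 240, 240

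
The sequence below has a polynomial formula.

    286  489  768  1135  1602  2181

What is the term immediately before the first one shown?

147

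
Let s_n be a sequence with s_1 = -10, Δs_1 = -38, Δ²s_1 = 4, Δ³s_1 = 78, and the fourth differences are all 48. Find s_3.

Build the table forward from the leading diagonal:
Fourth differences: 48  48  48
Third differences: 78  126  174
Second differences: 4  82  208
First differences: -38  -34  48
s: -10  -48  -82

-82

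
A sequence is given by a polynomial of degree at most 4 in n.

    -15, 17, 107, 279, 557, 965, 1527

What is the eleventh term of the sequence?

D1: 32  90  172  278  408  562
D2: 58  82  106  130  154
D3: 24  24  24  24
The third differences are constant (24).
154 + 24 = 178;  562 + 178 = 740;  1527 + 740 = 2267
178 + 24 = 202;  740 + 202 = 942;  2267 + 942 = 3209
202 + 24 = 226;  942 + 226 = 1168;  3209 + 1168 = 4377
226 + 24 = 250;  1168 + 250 = 1418;  4377 + 1418 = 5795

5795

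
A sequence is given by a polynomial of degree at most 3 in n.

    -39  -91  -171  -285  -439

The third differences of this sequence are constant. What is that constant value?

-6

First differences: -52, -80, -114, -154
Second differences: -28, -34, -40
Third differences: -6, -6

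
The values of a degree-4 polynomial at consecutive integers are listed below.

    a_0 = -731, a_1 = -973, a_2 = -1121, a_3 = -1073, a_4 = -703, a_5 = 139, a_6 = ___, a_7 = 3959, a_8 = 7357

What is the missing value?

1627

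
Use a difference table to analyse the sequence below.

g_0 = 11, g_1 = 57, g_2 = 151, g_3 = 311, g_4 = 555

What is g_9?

3665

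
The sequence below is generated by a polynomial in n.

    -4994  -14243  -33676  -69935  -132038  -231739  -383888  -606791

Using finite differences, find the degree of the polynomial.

D1: -9249, -19433, -36259, -62103, -99701, -152149, -222903
D2: -10184, -16826, -25844, -37598, -52448, -70754
D3: -6642, -9018, -11754, -14850, -18306
D4: -2376, -2736, -3096, -3456
D5: -360, -360, -360
The fifth differences are constant, so the polynomial has degree 5.

5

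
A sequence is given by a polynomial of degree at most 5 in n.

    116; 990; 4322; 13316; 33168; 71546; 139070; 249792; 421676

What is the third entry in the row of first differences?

8994

Δ: 874, 3332, 8994, 19852, 38378, 67524, 110722, 171884
Δ²: 2458, 5662, 10858, 18526, 29146, 43198, 61162
Δ³: 3204, 5196, 7668, 10620, 14052, 17964
Δ⁴: 1992, 2472, 2952, 3432, 3912
Δ⁵: 480, 480, 480, 480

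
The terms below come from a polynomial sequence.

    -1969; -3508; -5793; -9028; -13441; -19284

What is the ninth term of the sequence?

-48273

-1539 , -2285 , -3235 , -4413 , -5843
-746 , -950 , -1178 , -1430
-204 , -228 , -252
-24 , -24
Fourth differences constant at -24.
-252 − 24 = -276;  -1430 − 276 = -1706;  -5843 − 1706 = -7549;  -19284 − 7549 = -26833
-276 − 24 = -300;  -1706 − 300 = -2006;  -7549 − 2006 = -9555;  -26833 − 9555 = -36388
-300 − 24 = -324;  -2006 − 324 = -2330;  -9555 − 2330 = -11885;  -36388 − 11885 = -48273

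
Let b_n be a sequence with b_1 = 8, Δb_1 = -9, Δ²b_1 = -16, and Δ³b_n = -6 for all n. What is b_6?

-257

Build the table forward from the leading diagonal:
Third differences: -6, -6, -6, -6, -6, -6
Second differences: -16, -22, -28, -34, -40, -46
First differences: -9, -25, -47, -75, -109, -149
b: 8, -1, -26, -73, -148, -257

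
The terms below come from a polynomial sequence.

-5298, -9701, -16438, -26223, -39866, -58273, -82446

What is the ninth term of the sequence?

-152578

-4403, -6737, -9785, -13643, -18407, -24173
-2334, -3048, -3858, -4764, -5766
-714, -810, -906, -1002
-96, -96, -96
Constant fourth difference = -96, so extend:
-1002 − 96 = -1098;  -5766 − 1098 = -6864;  -24173 − 6864 = -31037;  -82446 − 31037 = -113483
-1098 − 96 = -1194;  -6864 − 1194 = -8058;  -31037 − 8058 = -39095;  -113483 − 39095 = -152578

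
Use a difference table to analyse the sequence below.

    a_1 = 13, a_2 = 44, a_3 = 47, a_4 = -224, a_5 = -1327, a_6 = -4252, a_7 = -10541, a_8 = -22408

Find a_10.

D1: 31, 3, -271, -1103, -2925, -6289, -11867
D2: -28, -274, -832, -1822, -3364, -5578
D3: -246, -558, -990, -1542, -2214
D4: -312, -432, -552, -672
D5: -120, -120, -120
Constant fifth difference = -120, so extend:
-672 − 120 = -792;  -2214 − 792 = -3006;  -5578 − 3006 = -8584;  -11867 − 8584 = -20451;  -22408 − 20451 = -42859
-792 − 120 = -912;  -3006 − 912 = -3918;  -8584 − 3918 = -12502;  -20451 − 12502 = -32953;  -42859 − 32953 = -75812

-75812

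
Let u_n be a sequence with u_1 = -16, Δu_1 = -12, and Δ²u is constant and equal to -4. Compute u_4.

Build the table forward from the leading diagonal:
Second differences: -4, -4, -4, -4
First differences: -12, -16, -20, -24
u: -16, -28, -44, -64

-64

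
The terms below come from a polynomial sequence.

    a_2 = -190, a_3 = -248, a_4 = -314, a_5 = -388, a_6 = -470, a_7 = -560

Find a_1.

-58, -66, -74, -82, -90
-8, -8, -8, -8
The second differences are constant at -8.
Work back: -58 + 8 = -50;  -190 + 50 = -140

-140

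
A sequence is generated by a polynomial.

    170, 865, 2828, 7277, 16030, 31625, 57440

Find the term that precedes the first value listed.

5

695, 1963, 4449, 8753, 15595, 25815
1268, 2486, 4304, 6842, 10220
1218, 1818, 2538, 3378
600, 720, 840
120, 120
The fifth differences are constant at 120.
Work back: 600 − 120 = 480;  1218 − 480 = 738;  1268 − 738 = 530;  695 − 530 = 165;  170 − 165 = 5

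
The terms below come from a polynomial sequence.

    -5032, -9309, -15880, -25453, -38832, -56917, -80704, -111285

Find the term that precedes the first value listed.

-2437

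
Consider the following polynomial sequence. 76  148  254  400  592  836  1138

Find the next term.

1504

Δ: 72  106  146  192  244  302
Δ²: 34  40  46  52  58
Δ³: 6  6  6  6
Third differences constant at 6.
58 + 6 = 64;  302 + 64 = 366;  1138 + 366 = 1504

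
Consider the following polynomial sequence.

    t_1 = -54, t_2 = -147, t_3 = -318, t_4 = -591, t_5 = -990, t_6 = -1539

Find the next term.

Δ: -93  -171  -273  -399  -549
Δ²: -78  -102  -126  -150
Δ³: -24  -24  -24
Constant third difference = -24, so extend:
-150 − 24 = -174;  -549 − 174 = -723;  -1539 − 723 = -2262

-2262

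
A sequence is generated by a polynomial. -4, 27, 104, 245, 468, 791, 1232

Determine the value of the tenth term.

Δ: 31, 77, 141, 223, 323, 441
Δ²: 46, 64, 82, 100, 118
Δ³: 18, 18, 18, 18
Constant third difference = 18, so extend:
118 + 18 = 136;  441 + 136 = 577;  1232 + 577 = 1809
136 + 18 = 154;  577 + 154 = 731;  1809 + 731 = 2540
154 + 18 = 172;  731 + 172 = 903;  2540 + 903 = 3443

3443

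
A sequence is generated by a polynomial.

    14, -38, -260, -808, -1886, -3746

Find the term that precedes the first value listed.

Δ: -52  -222  -548  -1078  -1860
Δ²: -170  -326  -530  -782
Δ³: -156  -204  -252
Δ⁴: -48  -48
The fourth differences are constant at -48.
Work back: -156 + 48 = -108;  -170 + 108 = -62;  -52 + 62 = 10;  14 − 10 = 4

4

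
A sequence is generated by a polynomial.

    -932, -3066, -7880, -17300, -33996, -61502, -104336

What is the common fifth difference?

-120

First differences: -2134, -4814, -9420, -16696, -27506, -42834
Second differences: -2680, -4606, -7276, -10810, -15328
Third differences: -1926, -2670, -3534, -4518
Fourth differences: -744, -864, -984
Fifth differences: -120, -120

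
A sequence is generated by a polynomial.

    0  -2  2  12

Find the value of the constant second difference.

6

First differences: -2, 4, 10
Second differences: 6, 6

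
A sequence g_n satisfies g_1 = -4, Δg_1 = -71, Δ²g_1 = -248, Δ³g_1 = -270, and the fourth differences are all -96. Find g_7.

-10990

Build the table forward from the leading diagonal:
Δ⁴: -96  -96  -96  -96  -96  -96  -96
Δ³: -270  -366  -462  -558  -654  -750  -846
Δ²: -248  -518  -884  -1346  -1904  -2558  -3308
Δ: -71  -319  -837  -1721  -3067  -4971  -7529
g: -4  -75  -394  -1231  -2952  -6019  -10990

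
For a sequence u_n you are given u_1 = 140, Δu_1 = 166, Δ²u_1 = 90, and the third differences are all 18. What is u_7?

Build the table forward from the leading diagonal:
Third differences: 18, 18, 18, 18, 18, 18, 18
Second differences: 90, 108, 126, 144, 162, 180, 198
First differences: 166, 256, 364, 490, 634, 796, 976
u: 140, 306, 562, 926, 1416, 2050, 2846

2846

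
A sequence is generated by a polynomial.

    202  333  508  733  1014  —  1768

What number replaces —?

1357

Using the first 5 terms:
Δ: 131  175  225  281
Δ²: 44  50  56
Δ³: 6  6
Constant third difference = 6.
Extend forward: 56 + 6 = 62;  281 + 62 = 343;  1014 + 343 = 1357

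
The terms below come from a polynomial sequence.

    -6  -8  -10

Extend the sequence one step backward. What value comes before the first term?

First differences: -2  -2
The first differences are constant at -2.
Work back: -6 + 2 = -4

-4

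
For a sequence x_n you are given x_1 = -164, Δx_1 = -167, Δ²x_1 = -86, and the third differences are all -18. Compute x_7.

Build the table forward from the leading diagonal:
Δ³: -18, -18, -18, -18, -18, -18, -18
Δ²: -86, -104, -122, -140, -158, -176, -194
Δ: -167, -253, -357, -479, -619, -777, -953
x: -164, -331, -584, -941, -1420, -2039, -2816

-2816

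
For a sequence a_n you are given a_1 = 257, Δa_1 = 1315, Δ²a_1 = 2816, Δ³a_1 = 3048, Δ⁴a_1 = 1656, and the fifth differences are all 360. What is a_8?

240798

Build the table forward from the leading diagonal:
D5: 360  360  360  360  360  360  360  360
D4: 1656  2016  2376  2736  3096  3456  3816  4176
D3: 3048  4704  6720  9096  11832  14928  18384  22200
D2: 2816  5864  10568  17288  26384  38216  53144  71528
D1: 1315  4131  9995  20563  37851  64235  102451  155595
a: 257  1572  5703  15698  36261  74112  138347  240798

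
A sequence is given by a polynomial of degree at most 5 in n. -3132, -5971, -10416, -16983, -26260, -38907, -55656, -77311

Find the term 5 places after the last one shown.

-292356

D1: -2839, -4445, -6567, -9277, -12647, -16749, -21655
D2: -1606, -2122, -2710, -3370, -4102, -4906
D3: -516, -588, -660, -732, -804
D4: -72, -72, -72, -72
The fourth differences are constant (-72).
-804 − 72 = -876;  -4906 − 876 = -5782;  -21655 − 5782 = -27437;  -77311 − 27437 = -104748
-876 − 72 = -948;  -5782 − 948 = -6730;  -27437 − 6730 = -34167;  -104748 − 34167 = -138915
-948 − 72 = -1020;  -6730 − 1020 = -7750;  -34167 − 7750 = -41917;  -138915 − 41917 = -180832
-1020 − 72 = -1092;  -7750 − 1092 = -8842;  -41917 − 8842 = -50759;  -180832 − 50759 = -231591
-1092 − 72 = -1164;  -8842 − 1164 = -10006;  -50759 − 10006 = -60765;  -231591 − 60765 = -292356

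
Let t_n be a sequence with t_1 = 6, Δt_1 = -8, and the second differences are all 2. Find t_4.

-12

Build the table forward from the leading diagonal:
Δ²: 2  2  2  2
Δ: -8  -6  -4  -2
t: 6  -2  -8  -12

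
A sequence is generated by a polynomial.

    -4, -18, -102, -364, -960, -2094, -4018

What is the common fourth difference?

First differences: -14, -84, -262, -596, -1134, -1924
Second differences: -70, -178, -334, -538, -790
Third differences: -108, -156, -204, -252
Fourth differences: -48, -48, -48

-48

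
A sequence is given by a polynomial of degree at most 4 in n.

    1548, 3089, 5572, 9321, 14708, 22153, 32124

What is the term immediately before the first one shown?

673

Δ: 1541, 2483, 3749, 5387, 7445, 9971
Δ²: 942, 1266, 1638, 2058, 2526
Δ³: 324, 372, 420, 468
Δ⁴: 48, 48, 48
The fourth differences are constant at 48.
Work back: 324 − 48 = 276;  942 − 276 = 666;  1541 − 666 = 875;  1548 − 875 = 673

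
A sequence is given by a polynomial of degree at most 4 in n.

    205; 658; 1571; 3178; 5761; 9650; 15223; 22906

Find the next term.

33173

453, 913, 1607, 2583, 3889, 5573, 7683
460, 694, 976, 1306, 1684, 2110
234, 282, 330, 378, 426
48, 48, 48, 48
The fourth differences are constant (48).
426 + 48 = 474;  2110 + 474 = 2584;  7683 + 2584 = 10267;  22906 + 10267 = 33173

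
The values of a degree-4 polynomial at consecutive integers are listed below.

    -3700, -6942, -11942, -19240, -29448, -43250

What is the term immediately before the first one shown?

-1748

D1: -3242  -5000  -7298  -10208  -13802
D2: -1758  -2298  -2910  -3594
D3: -540  -612  -684
D4: -72  -72
The fourth differences are constant at -72.
Work back: -540 + 72 = -468;  -1758 + 468 = -1290;  -3242 + 1290 = -1952;  -3700 + 1952 = -1748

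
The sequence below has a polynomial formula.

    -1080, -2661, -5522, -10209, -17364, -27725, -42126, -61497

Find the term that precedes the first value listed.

Δ: -1581  -2861  -4687  -7155  -10361  -14401  -19371
Δ²: -1280  -1826  -2468  -3206  -4040  -4970
Δ³: -546  -642  -738  -834  -930
Δ⁴: -96  -96  -96  -96
The fourth differences are constant at -96.
Work back: -546 + 96 = -450;  -1280 + 450 = -830;  -1581 + 830 = -751;  -1080 + 751 = -329

-329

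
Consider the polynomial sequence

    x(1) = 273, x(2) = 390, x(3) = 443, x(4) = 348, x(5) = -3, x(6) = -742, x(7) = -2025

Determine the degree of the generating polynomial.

Δ: 117, 53, -95, -351, -739, -1283
Δ²: -64, -148, -256, -388, -544
Δ³: -84, -108, -132, -156
Δ⁴: -24, -24, -24
The fourth differences are constant, so the polynomial has degree 4.

4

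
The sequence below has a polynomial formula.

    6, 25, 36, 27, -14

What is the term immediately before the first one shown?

D1: 19, 11, -9, -41
D2: -8, -20, -32
D3: -12, -12
The third differences are constant at -12.
Work back: -8 + 12 = 4;  19 − 4 = 15;  6 − 15 = -9

-9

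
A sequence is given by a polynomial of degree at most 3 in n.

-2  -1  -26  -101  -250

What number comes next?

1  -25  -75  -149
-26  -50  -74
-24  -24
Third differences constant at -24.
-74 − 24 = -98;  -149 − 98 = -247;  -250 − 247 = -497

-497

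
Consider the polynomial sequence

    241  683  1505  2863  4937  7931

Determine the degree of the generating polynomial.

4

First differences: 442, 822, 1358, 2074, 2994
Second differences: 380, 536, 716, 920
Third differences: 156, 180, 204
Fourth differences: 24, 24
The fourth differences are constant, so the polynomial has degree 4.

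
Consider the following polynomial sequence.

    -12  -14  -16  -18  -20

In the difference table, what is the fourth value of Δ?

-2

D1: -2, -2, -2, -2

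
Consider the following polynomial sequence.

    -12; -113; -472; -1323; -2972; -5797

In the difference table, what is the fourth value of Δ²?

Δ: -101, -359, -851, -1649, -2825
Δ²: -258, -492, -798, -1176
Δ³: -234, -306, -378
Δ⁴: -72, -72

-1176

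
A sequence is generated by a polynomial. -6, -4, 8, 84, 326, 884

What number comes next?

First differences: 2 , 12 , 76 , 242 , 558
Second differences: 10 , 64 , 166 , 316
Third differences: 54 , 102 , 150
Fourth differences: 48 , 48
The fourth differences are constant (48).
150 + 48 = 198;  316 + 198 = 514;  558 + 514 = 1072;  884 + 1072 = 1956

1956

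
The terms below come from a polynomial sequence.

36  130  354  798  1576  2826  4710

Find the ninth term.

First differences: 94  224  444  778  1250  1884
Second differences: 130  220  334  472  634
Third differences: 90  114  138  162
Fourth differences: 24  24  24
The fourth differences are constant (24).
162 + 24 = 186;  634 + 186 = 820;  1884 + 820 = 2704;  4710 + 2704 = 7414
186 + 24 = 210;  820 + 210 = 1030;  2704 + 1030 = 3734;  7414 + 3734 = 11148

11148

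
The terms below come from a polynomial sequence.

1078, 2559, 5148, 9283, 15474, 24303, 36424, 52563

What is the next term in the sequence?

73518

1481, 2589, 4135, 6191, 8829, 12121, 16139
1108, 1546, 2056, 2638, 3292, 4018
438, 510, 582, 654, 726
72, 72, 72, 72
The fourth differences are constant (72).
726 + 72 = 798;  4018 + 798 = 4816;  16139 + 4816 = 20955;  52563 + 20955 = 73518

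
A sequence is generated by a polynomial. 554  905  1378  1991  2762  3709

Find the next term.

4850

Δ: 351  473  613  771  947
Δ²: 122  140  158  176
Δ³: 18  18  18
Constant third difference = 18, so extend:
176 + 18 = 194;  947 + 194 = 1141;  3709 + 1141 = 4850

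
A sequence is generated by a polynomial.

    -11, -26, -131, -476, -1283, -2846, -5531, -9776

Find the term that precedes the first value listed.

-8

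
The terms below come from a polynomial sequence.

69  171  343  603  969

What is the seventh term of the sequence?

2091

First differences: 102 , 172 , 260 , 366
Second differences: 70 , 88 , 106
Third differences: 18 , 18
Third differences constant at 18.
106 + 18 = 124;  366 + 124 = 490;  969 + 490 = 1459
124 + 18 = 142;  490 + 142 = 632;  1459 + 632 = 2091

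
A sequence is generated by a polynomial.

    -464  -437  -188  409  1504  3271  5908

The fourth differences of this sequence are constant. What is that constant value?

24

Δ: 27, 249, 597, 1095, 1767, 2637
Δ²: 222, 348, 498, 672, 870
Δ³: 126, 150, 174, 198
Δ⁴: 24, 24, 24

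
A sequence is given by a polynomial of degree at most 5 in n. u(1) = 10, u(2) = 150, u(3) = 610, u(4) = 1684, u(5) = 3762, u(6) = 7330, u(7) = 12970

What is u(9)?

First differences: 140, 460, 1074, 2078, 3568, 5640
Second differences: 320, 614, 1004, 1490, 2072
Third differences: 294, 390, 486, 582
Fourth differences: 96, 96, 96
Fourth differences constant at 96.
582 + 96 = 678;  2072 + 678 = 2750;  5640 + 2750 = 8390;  12970 + 8390 = 21360
678 + 96 = 774;  2750 + 774 = 3524;  8390 + 3524 = 11914;  21360 + 11914 = 33274

33274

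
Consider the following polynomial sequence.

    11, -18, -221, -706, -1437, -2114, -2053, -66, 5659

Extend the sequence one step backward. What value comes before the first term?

-2

-29  -203  -485  -731  -677  61  1987  5725
-174  -282  -246  54  738  1926  3738
-108  36  300  684  1188  1812
144  264  384  504  624
120  120  120  120
The fifth differences are constant at 120.
Work back: 144 − 120 = 24;  -108 − 24 = -132;  -174 + 132 = -42;  -29 + 42 = 13;  11 − 13 = -2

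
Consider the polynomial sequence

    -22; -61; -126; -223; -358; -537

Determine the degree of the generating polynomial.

-39, -65, -97, -135, -179
-26, -32, -38, -44
-6, -6, -6
The third differences are constant, so the polynomial has degree 3.

3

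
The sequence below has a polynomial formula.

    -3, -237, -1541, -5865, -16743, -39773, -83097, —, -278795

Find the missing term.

Using the first 7 terms:
D1: -234  -1304  -4324  -10878  -23030  -43324
D2: -1070  -3020  -6554  -12152  -20294
D3: -1950  -3534  -5598  -8142
D4: -1584  -2064  -2544
D5: -480  -480
Constant fifth difference = -480.
Extend forward: -2544 − 480 = -3024;  -8142 − 3024 = -11166;  -20294 − 11166 = -31460;  -43324 − 31460 = -74784;  -83097 − 74784 = -157881

-157881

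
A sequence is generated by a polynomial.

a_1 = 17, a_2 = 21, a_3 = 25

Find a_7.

41

First differences: 4, 4
The first differences are constant (4).
25 + 4 = 29
29 + 4 = 33
33 + 4 = 37
37 + 4 = 41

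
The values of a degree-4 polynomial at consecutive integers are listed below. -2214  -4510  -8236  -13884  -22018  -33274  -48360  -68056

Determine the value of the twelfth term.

-211060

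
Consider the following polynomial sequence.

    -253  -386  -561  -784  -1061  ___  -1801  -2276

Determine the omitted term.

-1398

Using the first 5 terms:
D1: -133  -175  -223  -277
D2: -42  -48  -54
D3: -6  -6
Constant third difference = -6.
Extend forward: -54 − 6 = -60;  -277 − 60 = -337;  -1061 − 337 = -1398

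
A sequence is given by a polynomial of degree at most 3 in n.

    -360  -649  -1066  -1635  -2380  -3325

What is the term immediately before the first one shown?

-175

D1: -289  -417  -569  -745  -945
D2: -128  -152  -176  -200
D3: -24  -24  -24
The third differences are constant at -24.
Work back: -128 + 24 = -104;  -289 + 104 = -185;  -360 + 185 = -175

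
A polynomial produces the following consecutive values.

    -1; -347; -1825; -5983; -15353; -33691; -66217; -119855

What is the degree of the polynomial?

5

D1: -346, -1478, -4158, -9370, -18338, -32526, -53638
D2: -1132, -2680, -5212, -8968, -14188, -21112
D3: -1548, -2532, -3756, -5220, -6924
D4: -984, -1224, -1464, -1704
D5: -240, -240, -240
The fifth differences are constant, so the polynomial has degree 5.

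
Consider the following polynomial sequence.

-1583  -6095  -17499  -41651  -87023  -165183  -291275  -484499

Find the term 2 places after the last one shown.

-4512, -11404, -24152, -45372, -78160, -126092, -193224
-6892, -12748, -21220, -32788, -47932, -67132
-5856, -8472, -11568, -15144, -19200
-2616, -3096, -3576, -4056
-480, -480, -480
Constant fifth difference = -480, so extend:
-4056 − 480 = -4536;  -19200 − 4536 = -23736;  -67132 − 23736 = -90868;  -193224 − 90868 = -284092;  -484499 − 284092 = -768591
-4536 − 480 = -5016;  -23736 − 5016 = -28752;  -90868 − 28752 = -119620;  -284092 − 119620 = -403712;  -768591 − 403712 = -1172303

-1172303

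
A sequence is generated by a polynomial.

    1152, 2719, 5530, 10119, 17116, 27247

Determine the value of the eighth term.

First differences: 1567 , 2811 , 4589 , 6997 , 10131
Second differences: 1244 , 1778 , 2408 , 3134
Third differences: 534 , 630 , 726
Fourth differences: 96 , 96
Constant fourth difference = 96, so extend:
726 + 96 = 822;  3134 + 822 = 3956;  10131 + 3956 = 14087;  27247 + 14087 = 41334
822 + 96 = 918;  3956 + 918 = 4874;  14087 + 4874 = 18961;  41334 + 18961 = 60295

60295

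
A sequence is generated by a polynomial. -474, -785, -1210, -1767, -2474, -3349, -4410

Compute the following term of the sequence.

First differences: -311, -425, -557, -707, -875, -1061
Second differences: -114, -132, -150, -168, -186
Third differences: -18, -18, -18, -18
Constant third difference = -18, so extend:
-186 − 18 = -204;  -1061 − 204 = -1265;  -4410 − 1265 = -5675

-5675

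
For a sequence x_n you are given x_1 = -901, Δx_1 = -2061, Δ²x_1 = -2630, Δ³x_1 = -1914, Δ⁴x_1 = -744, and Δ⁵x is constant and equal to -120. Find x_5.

-33325

Build the table forward from the leading diagonal:
D5: -120  -120  -120  -120  -120
D4: -744  -864  -984  -1104  -1224
D3: -1914  -2658  -3522  -4506  -5610
D2: -2630  -4544  -7202  -10724  -15230
D1: -2061  -4691  -9235  -16437  -27161
x: -901  -2962  -7653  -16888  -33325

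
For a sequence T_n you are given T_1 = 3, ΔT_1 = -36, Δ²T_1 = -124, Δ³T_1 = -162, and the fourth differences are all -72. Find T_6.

Build the table forward from the leading diagonal:
D4: -72  -72  -72  -72  -72  -72
D3: -162  -234  -306  -378  -450  -522
D2: -124  -286  -520  -826  -1204  -1654
D1: -36  -160  -446  -966  -1792  -2996
T: 3  -33  -193  -639  -1605  -3397

-3397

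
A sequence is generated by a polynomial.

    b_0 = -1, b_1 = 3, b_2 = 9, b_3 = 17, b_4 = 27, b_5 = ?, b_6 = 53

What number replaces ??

Using the first 5 terms:
4, 6, 8, 10
2, 2, 2
Constant second difference = 2.
Extend forward: 10 + 2 = 12;  27 + 12 = 39

39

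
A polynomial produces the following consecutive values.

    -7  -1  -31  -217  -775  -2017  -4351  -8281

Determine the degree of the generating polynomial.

4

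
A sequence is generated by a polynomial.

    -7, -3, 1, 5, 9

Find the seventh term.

17

Δ: 4, 4, 4, 4
First differences constant at 4.
9 + 4 = 13
13 + 4 = 17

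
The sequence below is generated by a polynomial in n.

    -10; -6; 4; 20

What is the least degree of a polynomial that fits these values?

2

Δ: 4, 10, 16
Δ²: 6, 6
The second differences are constant, so the polynomial has degree 2.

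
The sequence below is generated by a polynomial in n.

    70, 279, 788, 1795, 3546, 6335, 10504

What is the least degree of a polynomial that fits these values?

4

209, 509, 1007, 1751, 2789, 4169
300, 498, 744, 1038, 1380
198, 246, 294, 342
48, 48, 48
The fourth differences are constant, so the polynomial has degree 4.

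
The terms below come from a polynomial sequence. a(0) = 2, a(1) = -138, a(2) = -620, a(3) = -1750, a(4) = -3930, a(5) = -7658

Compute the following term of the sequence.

-13528

Δ: -140  -482  -1130  -2180  -3728
Δ²: -342  -648  -1050  -1548
Δ³: -306  -402  -498
Δ⁴: -96  -96
Fourth differences constant at -96.
-498 − 96 = -594;  -1548 − 594 = -2142;  -3728 − 2142 = -5870;  -7658 − 5870 = -13528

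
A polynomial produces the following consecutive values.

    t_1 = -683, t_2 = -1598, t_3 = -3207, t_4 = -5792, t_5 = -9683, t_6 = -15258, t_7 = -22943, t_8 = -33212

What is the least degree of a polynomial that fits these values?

4

First differences: -915, -1609, -2585, -3891, -5575, -7685, -10269
Second differences: -694, -976, -1306, -1684, -2110, -2584
Third differences: -282, -330, -378, -426, -474
Fourth differences: -48, -48, -48, -48
The fourth differences are constant, so the polynomial has degree 4.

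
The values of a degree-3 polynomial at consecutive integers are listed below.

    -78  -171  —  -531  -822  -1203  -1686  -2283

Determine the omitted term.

-318

Using the last 5 terms:
D1: -291, -381, -483, -597
D2: -90, -102, -114
D3: -12, -12
Constant third difference = -12.
Extend backward: -90 + 12 = -78;  -291 + 78 = -213;  -531 + 213 = -318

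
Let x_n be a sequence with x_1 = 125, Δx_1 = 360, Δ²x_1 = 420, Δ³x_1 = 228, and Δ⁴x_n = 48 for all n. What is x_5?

Build the table forward from the leading diagonal:
Fourth differences: 48, 48, 48, 48, 48
Third differences: 228, 276, 324, 372, 420
Second differences: 420, 648, 924, 1248, 1620
First differences: 360, 780, 1428, 2352, 3600
x: 125, 485, 1265, 2693, 5045

5045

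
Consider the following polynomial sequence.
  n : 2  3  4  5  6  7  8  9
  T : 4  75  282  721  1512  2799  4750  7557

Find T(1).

D1: 71  207  439  791  1287  1951  2807
D2: 136  232  352  496  664  856
D3: 96  120  144  168  192
D4: 24  24  24  24
The fourth differences are constant at 24.
Work back: 96 − 24 = 72;  136 − 72 = 64;  71 − 64 = 7;  4 − 7 = -3

-3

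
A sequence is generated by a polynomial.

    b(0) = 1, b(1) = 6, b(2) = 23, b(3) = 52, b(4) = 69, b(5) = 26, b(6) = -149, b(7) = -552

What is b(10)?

-4449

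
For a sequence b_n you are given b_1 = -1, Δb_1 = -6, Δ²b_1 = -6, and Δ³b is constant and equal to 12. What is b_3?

-19

Build the table forward from the leading diagonal:
Δ³: 12, 12, 12
Δ²: -6, 6, 18
Δ: -6, -12, -6
b: -1, -7, -19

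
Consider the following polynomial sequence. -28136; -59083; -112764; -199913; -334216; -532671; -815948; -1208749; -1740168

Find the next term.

-2444051

D1: -30947 , -53681 , -87149 , -134303 , -198455 , -283277 , -392801 , -531419
D2: -22734 , -33468 , -47154 , -64152 , -84822 , -109524 , -138618
D3: -10734 , -13686 , -16998 , -20670 , -24702 , -29094
D4: -2952 , -3312 , -3672 , -4032 , -4392
D5: -360 , -360 , -360 , -360
The fifth differences are constant (-360).
-4392 − 360 = -4752;  -29094 − 4752 = -33846;  -138618 − 33846 = -172464;  -531419 − 172464 = -703883;  -1740168 − 703883 = -2444051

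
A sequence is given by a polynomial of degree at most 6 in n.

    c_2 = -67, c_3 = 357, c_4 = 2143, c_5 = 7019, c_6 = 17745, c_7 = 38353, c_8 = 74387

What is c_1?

-65

424  1786  4876  10726  20608  36034
1362  3090  5850  9882  15426
1728  2760  4032  5544
1032  1272  1512
240  240
The fifth differences are constant at 240.
Work back: 1032 − 240 = 792;  1728 − 792 = 936;  1362 − 936 = 426;  424 − 426 = -2;  -67 + 2 = -65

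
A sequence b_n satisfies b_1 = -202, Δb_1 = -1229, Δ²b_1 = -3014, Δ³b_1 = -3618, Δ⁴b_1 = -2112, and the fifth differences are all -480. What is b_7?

Build the table forward from the leading diagonal:
Δ⁵: -480  -480  -480  -480  -480  -480  -480
Δ⁴: -2112  -2592  -3072  -3552  -4032  -4512  -4992
Δ³: -3618  -5730  -8322  -11394  -14946  -18978  -23490
Δ²: -3014  -6632  -12362  -20684  -32078  -47024  -66002
Δ: -1229  -4243  -10875  -23237  -43921  -75999  -123023
b: -202  -1431  -5674  -16549  -39786  -83707  -159706

-159706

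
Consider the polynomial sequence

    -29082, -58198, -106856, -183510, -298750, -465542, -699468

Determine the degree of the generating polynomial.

First differences: -29116, -48658, -76654, -115240, -166792, -233926
Second differences: -19542, -27996, -38586, -51552, -67134
Third differences: -8454, -10590, -12966, -15582
Fourth differences: -2136, -2376, -2616
Fifth differences: -240, -240
The fifth differences are constant, so the polynomial has degree 5.

5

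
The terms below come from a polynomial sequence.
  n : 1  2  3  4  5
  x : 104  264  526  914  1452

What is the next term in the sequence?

2164

D1: 160, 262, 388, 538
D2: 102, 126, 150
D3: 24, 24
Third differences constant at 24.
150 + 24 = 174;  538 + 174 = 712;  1452 + 712 = 2164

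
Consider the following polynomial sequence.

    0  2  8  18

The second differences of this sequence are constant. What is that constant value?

D1: 2, 6, 10
D2: 4, 4

4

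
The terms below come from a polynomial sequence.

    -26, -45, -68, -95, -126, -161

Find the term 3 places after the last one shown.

-290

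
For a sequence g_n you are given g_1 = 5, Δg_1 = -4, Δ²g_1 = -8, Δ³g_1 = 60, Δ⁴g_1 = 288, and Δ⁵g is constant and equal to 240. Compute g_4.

Build the table forward from the leading diagonal:
D5: 240, 240, 240, 240
D4: 288, 528, 768, 1008
D3: 60, 348, 876, 1644
D2: -8, 52, 400, 1276
D1: -4, -12, 40, 440
g: 5, 1, -11, 29

29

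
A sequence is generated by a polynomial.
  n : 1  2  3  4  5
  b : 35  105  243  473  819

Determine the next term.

70  138  230  346
68  92  116
24  24
Constant third difference = 24, so extend:
116 + 24 = 140;  346 + 140 = 486;  819 + 486 = 1305

1305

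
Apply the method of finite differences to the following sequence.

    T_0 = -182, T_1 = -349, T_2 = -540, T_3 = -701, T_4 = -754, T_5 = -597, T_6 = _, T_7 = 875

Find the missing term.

-104

Using the first 6 terms:
Δ: -167, -191, -161, -53, 157
Δ²: -24, 30, 108, 210
Δ³: 54, 78, 102
Δ⁴: 24, 24
Constant fourth difference = 24.
Extend forward: 102 + 24 = 126;  210 + 126 = 336;  157 + 336 = 493;  -597 + 493 = -104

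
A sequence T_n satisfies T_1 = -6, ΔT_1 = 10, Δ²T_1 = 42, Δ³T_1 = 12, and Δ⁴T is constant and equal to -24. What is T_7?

564

Build the table forward from the leading diagonal:
Δ⁴: -24, -24, -24, -24, -24, -24, -24
Δ³: 12, -12, -36, -60, -84, -108, -132
Δ²: 42, 54, 42, 6, -54, -138, -246
Δ: 10, 52, 106, 148, 154, 100, -38
T: -6, 4, 56, 162, 310, 464, 564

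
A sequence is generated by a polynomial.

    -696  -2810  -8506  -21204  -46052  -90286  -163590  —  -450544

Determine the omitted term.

-278456

Using the first 7 terms:
Δ: -2114, -5696, -12698, -24848, -44234, -73304
Δ²: -3582, -7002, -12150, -19386, -29070
Δ³: -3420, -5148, -7236, -9684
Δ⁴: -1728, -2088, -2448
Δ⁵: -360, -360
Constant fifth difference = -360.
Extend forward: -2448 − 360 = -2808;  -9684 − 2808 = -12492;  -29070 − 12492 = -41562;  -73304 − 41562 = -114866;  -163590 − 114866 = -278456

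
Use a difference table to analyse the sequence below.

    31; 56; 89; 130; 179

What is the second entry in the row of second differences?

First differences: 25, 33, 41, 49
Second differences: 8, 8, 8

8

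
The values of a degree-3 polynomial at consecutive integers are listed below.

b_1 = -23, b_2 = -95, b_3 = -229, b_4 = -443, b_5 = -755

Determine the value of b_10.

-4415

First differences: -72, -134, -214, -312
Second differences: -62, -80, -98
Third differences: -18, -18
Constant third difference = -18, so extend:
-98 − 18 = -116;  -312 − 116 = -428;  -755 − 428 = -1183
-116 − 18 = -134;  -428 − 134 = -562;  -1183 − 562 = -1745
-134 − 18 = -152;  -562 − 152 = -714;  -1745 − 714 = -2459
-152 − 18 = -170;  -714 − 170 = -884;  -2459 − 884 = -3343
-170 − 18 = -188;  -884 − 188 = -1072;  -3343 − 1072 = -4415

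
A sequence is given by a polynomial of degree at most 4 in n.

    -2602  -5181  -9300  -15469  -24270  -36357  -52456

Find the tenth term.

-133165

-2579, -4119, -6169, -8801, -12087, -16099
-1540, -2050, -2632, -3286, -4012
-510, -582, -654, -726
-72, -72, -72
Fourth differences constant at -72.
-726 − 72 = -798;  -4012 − 798 = -4810;  -16099 − 4810 = -20909;  -52456 − 20909 = -73365
-798 − 72 = -870;  -4810 − 870 = -5680;  -20909 − 5680 = -26589;  -73365 − 26589 = -99954
-870 − 72 = -942;  -5680 − 942 = -6622;  -26589 − 6622 = -33211;  -99954 − 33211 = -133165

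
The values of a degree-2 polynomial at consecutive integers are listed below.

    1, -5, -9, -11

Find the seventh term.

-5

First differences: -6, -4, -2
Second differences: 2, 2
Second differences constant at 2.
-2 + 2 = 0;  -11 + 0 = -11
0 + 2 = 2;  -11 + 2 = -9
2 + 2 = 4;  -9 + 4 = -5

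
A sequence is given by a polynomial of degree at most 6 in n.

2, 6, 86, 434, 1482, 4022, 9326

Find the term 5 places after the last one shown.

Δ: 4 , 80 , 348 , 1048 , 2540 , 5304
Δ²: 76 , 268 , 700 , 1492 , 2764
Δ³: 192 , 432 , 792 , 1272
Δ⁴: 240 , 360 , 480
Δ⁵: 120 , 120
The fifth differences are constant (120).
480 + 120 = 600;  1272 + 600 = 1872;  2764 + 1872 = 4636;  5304 + 4636 = 9940;  9326 + 9940 = 19266
600 + 120 = 720;  1872 + 720 = 2592;  4636 + 2592 = 7228;  9940 + 7228 = 17168;  19266 + 17168 = 36434
720 + 120 = 840;  2592 + 840 = 3432;  7228 + 3432 = 10660;  17168 + 10660 = 27828;  36434 + 27828 = 64262
840 + 120 = 960;  3432 + 960 = 4392;  10660 + 4392 = 15052;  27828 + 15052 = 42880;  64262 + 42880 = 107142
960 + 120 = 1080;  4392 + 1080 = 5472;  15052 + 5472 = 20524;  42880 + 20524 = 63404;  107142 + 63404 = 170546

170546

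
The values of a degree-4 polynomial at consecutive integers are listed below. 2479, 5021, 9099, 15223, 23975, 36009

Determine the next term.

First differences: 2542, 4078, 6124, 8752, 12034
Second differences: 1536, 2046, 2628, 3282
Third differences: 510, 582, 654
Fourth differences: 72, 72
The fourth differences are constant (72).
654 + 72 = 726;  3282 + 726 = 4008;  12034 + 4008 = 16042;  36009 + 16042 = 52051

52051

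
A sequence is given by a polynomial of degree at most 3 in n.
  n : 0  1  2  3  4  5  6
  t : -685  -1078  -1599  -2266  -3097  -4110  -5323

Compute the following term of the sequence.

First differences: -393 , -521 , -667 , -831 , -1013 , -1213
Second differences: -128 , -146 , -164 , -182 , -200
Third differences: -18 , -18 , -18 , -18
The third differences are constant (-18).
-200 − 18 = -218;  -1213 − 218 = -1431;  -5323 − 1431 = -6754

-6754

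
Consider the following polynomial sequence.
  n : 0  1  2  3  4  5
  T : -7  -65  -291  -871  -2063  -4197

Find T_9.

-31273

First differences: -58, -226, -580, -1192, -2134
Second differences: -168, -354, -612, -942
Third differences: -186, -258, -330
Fourth differences: -72, -72
Constant fourth difference = -72, so extend:
-330 − 72 = -402;  -942 − 402 = -1344;  -2134 − 1344 = -3478;  -4197 − 3478 = -7675
-402 − 72 = -474;  -1344 − 474 = -1818;  -3478 − 1818 = -5296;  -7675 − 5296 = -12971
-474 − 72 = -546;  -1818 − 546 = -2364;  -5296 − 2364 = -7660;  -12971 − 7660 = -20631
-546 − 72 = -618;  -2364 − 618 = -2982;  -7660 − 2982 = -10642;  -20631 − 10642 = -31273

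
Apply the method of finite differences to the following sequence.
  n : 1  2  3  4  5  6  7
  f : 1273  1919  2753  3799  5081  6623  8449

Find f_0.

Δ: 646, 834, 1046, 1282, 1542, 1826
Δ²: 188, 212, 236, 260, 284
Δ³: 24, 24, 24, 24
The third differences are constant at 24.
Work back: 188 − 24 = 164;  646 − 164 = 482;  1273 − 482 = 791

791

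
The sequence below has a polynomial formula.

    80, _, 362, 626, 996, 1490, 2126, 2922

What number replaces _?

186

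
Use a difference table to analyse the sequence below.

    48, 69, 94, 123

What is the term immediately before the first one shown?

D1: 21  25  29
D2: 4  4
The second differences are constant at 4.
Work back: 21 − 4 = 17;  48 − 17 = 31

31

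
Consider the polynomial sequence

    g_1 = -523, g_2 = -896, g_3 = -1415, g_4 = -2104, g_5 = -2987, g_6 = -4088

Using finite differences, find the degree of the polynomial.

3

First differences: -373, -519, -689, -883, -1101
Second differences: -146, -170, -194, -218
Third differences: -24, -24, -24
The third differences are constant, so the polynomial has degree 3.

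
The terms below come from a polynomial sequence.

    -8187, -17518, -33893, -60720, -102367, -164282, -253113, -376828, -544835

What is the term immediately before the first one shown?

Δ: -9331  -16375  -26827  -41647  -61915  -88831  -123715  -168007
Δ²: -7044  -10452  -14820  -20268  -26916  -34884  -44292
Δ³: -3408  -4368  -5448  -6648  -7968  -9408
Δ⁴: -960  -1080  -1200  -1320  -1440
Δ⁵: -120  -120  -120  -120
The fifth differences are constant at -120.
Work back: -960 + 120 = -840;  -3408 + 840 = -2568;  -7044 + 2568 = -4476;  -9331 + 4476 = -4855;  -8187 + 4855 = -3332

-3332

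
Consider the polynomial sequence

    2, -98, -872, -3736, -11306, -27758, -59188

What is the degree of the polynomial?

-100, -774, -2864, -7570, -16452, -31430
-674, -2090, -4706, -8882, -14978
-1416, -2616, -4176, -6096
-1200, -1560, -1920
-360, -360
The fifth differences are constant, so the polynomial has degree 5.

5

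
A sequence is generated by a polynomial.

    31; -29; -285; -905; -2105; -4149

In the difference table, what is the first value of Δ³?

First differences: -60, -256, -620, -1200, -2044
Second differences: -196, -364, -580, -844
Third differences: -168, -216, -264
Fourth differences: -48, -48

-168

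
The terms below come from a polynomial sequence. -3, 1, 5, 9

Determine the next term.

13

Δ: 4 , 4 , 4
The first differences are constant (4).
9 + 4 = 13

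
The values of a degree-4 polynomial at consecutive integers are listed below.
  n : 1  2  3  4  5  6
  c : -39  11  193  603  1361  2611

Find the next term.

Δ: 50 , 182 , 410 , 758 , 1250
Δ²: 132 , 228 , 348 , 492
Δ³: 96 , 120 , 144
Δ⁴: 24 , 24
The fourth differences are constant (24).
144 + 24 = 168;  492 + 168 = 660;  1250 + 660 = 1910;  2611 + 1910 = 4521

4521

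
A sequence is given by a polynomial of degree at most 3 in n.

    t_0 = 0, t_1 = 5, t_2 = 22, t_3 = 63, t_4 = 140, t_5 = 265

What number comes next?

First differences: 5, 17, 41, 77, 125
Second differences: 12, 24, 36, 48
Third differences: 12, 12, 12
Constant third difference = 12, so extend:
48 + 12 = 60;  125 + 60 = 185;  265 + 185 = 450

450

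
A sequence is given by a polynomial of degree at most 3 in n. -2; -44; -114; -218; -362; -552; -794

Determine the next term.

D1: -42 , -70 , -104 , -144 , -190 , -242
D2: -28 , -34 , -40 , -46 , -52
D3: -6 , -6 , -6 , -6
Third differences constant at -6.
-52 − 6 = -58;  -242 − 58 = -300;  -794 − 300 = -1094

-1094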